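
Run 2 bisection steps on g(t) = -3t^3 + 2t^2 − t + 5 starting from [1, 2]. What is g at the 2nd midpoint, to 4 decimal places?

m = 1.5, g(m) = -2.125 (−); new bracket [1, 1.5]
m = 1.25, g(m) = 1.015625 (+); new bracket [1.25, 1.5]

1.0156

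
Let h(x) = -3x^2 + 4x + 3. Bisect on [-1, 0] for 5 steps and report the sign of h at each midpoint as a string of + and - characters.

midpoint -0.5: h = 0.25 > 0 → [-1, -0.5]
midpoint -0.75: h = -1.6875 < 0 → [-0.75, -0.5]
midpoint -0.625: h = -0.671875 < 0 → [-0.625, -0.5]
midpoint -0.5625: h = -0.1992 < 0 → [-0.5625, -0.5]
midpoint -0.53125: h = 0.0283 > 0 → [-0.5625, -0.53125]

+---+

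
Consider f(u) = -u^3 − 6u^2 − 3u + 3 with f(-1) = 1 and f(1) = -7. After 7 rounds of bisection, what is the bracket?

midpoint 0: f = 3 > 0 → [0, 1]
midpoint 0.5: f = -0.125 < 0 → [0, 0.5]
midpoint 0.25: f = 1.859375 > 0 → [0.25, 0.5]
midpoint 0.375: f = 0.9785 > 0 → [0.375, 0.5]
midpoint 0.4375: f = 0.4553 > 0 → [0.4375, 0.5]
midpoint 0.46875: f = 0.1724 > 0 → [0.46875, 0.5]
midpoint 0.484375: f = 0.0255 > 0 → [0.484375, 0.5]

[0.484375, 0.5]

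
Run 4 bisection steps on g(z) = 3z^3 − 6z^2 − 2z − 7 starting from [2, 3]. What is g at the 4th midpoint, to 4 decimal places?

-1.0442

midpoint 2.5: g = -2.625 < 0 → [2.5, 3]
midpoint 2.75: g = 4.515625 > 0 → [2.5, 2.75]
midpoint 2.625: g = 0.669922 > 0 → [2.5, 2.625]
midpoint 2.5625: g = -1.0442 < 0 → [2.5625, 2.625]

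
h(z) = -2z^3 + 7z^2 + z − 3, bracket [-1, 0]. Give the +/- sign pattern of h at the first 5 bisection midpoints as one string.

-+-+-

h(-0.5) = -1.5 < 0, so the root lies in [-1, -0.5]
h(-0.75) = 1.03125 > 0, so the root lies in [-0.75, -0.5]
h(-0.625) = -0.402344 < 0, so the root lies in [-0.75, -0.625]
h(-0.6875) = 0.271 > 0, so the root lies in [-0.6875, -0.625]
h(-0.65625) = -0.0764 < 0, so the root lies in [-0.6875, -0.65625]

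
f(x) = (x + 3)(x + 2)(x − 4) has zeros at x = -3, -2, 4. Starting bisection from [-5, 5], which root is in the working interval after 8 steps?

4

f(0) = -24 < 0, so the root lies in [0, 5]
f(2.5) = -37.125 < 0, so the root lies in [2.5, 5]
f(3.75) = -9.703125 < 0, so the root lies in [3.75, 5]
f(4.375) = 17.6309 > 0, so the root lies in [3.75, 4.375]
f(4.0625) = 2.676 > 0, so the root lies in [3.75, 4.0625]
f(3.90625) = -3.8241 < 0, so the root lies in [3.90625, 4.0625]
f(3.984375) = -0.6531 < 0, so the root lies in [3.984375, 4.0625]
f(4.0234375) = 0.9915 > 0, so the root lies in [3.984375, 4.0234375]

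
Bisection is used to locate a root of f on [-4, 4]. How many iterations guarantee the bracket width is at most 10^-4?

17

Width after n steps is 8/2^n. Need 2^n ≥ 8/10^-4 = 80000.
2^16 = 65536 < 80000 ≤ 2^17 = 131072, so n = 17.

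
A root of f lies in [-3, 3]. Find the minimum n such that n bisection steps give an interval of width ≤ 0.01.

10

Width after n steps is 6/2^n. Need 2^n ≥ 6/0.01 = 600.
2^9 = 512 < 600 ≤ 2^10 = 1024, so n = 10.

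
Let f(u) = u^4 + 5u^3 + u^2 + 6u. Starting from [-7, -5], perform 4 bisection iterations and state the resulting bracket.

m = -6, f(m) = 216 (+); new bracket [-6, -5]
m = -5.5, f(m) = 80.4375 (+); new bracket [-5.5, -5]
m = -5.25, f(m) = 32.238281 (+); new bracket [-5.25, -5]
m = -5.125, f(m) = 12.342 (+); new bracket [-5.125, -5]

[-5.125, -5]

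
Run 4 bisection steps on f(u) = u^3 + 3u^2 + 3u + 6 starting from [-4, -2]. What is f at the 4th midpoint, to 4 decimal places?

0.7090

f(-3) = -3 < 0, so the root lies in [-3, -2]
f(-2.5) = 1.625 > 0, so the root lies in [-3, -2.5]
f(-2.75) = -0.359375 < 0, so the root lies in [-2.75, -2.5]
f(-2.625) = 0.709 > 0, so the root lies in [-2.75, -2.625]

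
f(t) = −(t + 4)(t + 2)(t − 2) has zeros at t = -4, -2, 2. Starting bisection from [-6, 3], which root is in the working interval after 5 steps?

2

midpoint -1.5: f = 4.375 > 0 → [-1.5, 3]
midpoint 0.75: f = 16.328125 > 0 → [0.75, 3]
midpoint 1.875: f = 2.845703 > 0 → [1.875, 3]
midpoint 2.4375: f = -12.4978 < 0 → [1.875, 2.4375]
midpoint 2.15625: f = -3.998 < 0 → [1.875, 2.15625]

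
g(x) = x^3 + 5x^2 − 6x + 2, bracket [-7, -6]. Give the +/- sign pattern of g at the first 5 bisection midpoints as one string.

midpoint -6.5: g = -22.375 < 0 → [-6.5, -6]
midpoint -6.25: g = -9.328125 < 0 → [-6.25, -6]
midpoint -6.125: g = -3.455078 < 0 → [-6.125, -6]
midpoint -6.0625: g = -0.676 < 0 → [-6.0625, -6]
midpoint -6.03125: g = 0.6748 > 0 → [-6.0625, -6.03125]

----+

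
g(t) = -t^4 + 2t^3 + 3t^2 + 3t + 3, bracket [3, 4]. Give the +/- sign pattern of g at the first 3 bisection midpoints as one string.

-+-

midpoint 3.5: g = -14.0625 < 0 → [3, 3.5]
midpoint 3.25: g = 1.527344 > 0 → [3.25, 3.5]
midpoint 3.375: g = -5.562744 < 0 → [3.25, 3.375]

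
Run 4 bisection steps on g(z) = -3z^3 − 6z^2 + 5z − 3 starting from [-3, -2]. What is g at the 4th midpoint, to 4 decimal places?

-1.5408

m = -2.5, g(m) = -6.125 (−); new bracket [-3, -2.5]
m = -2.75, g(m) = 0.265625 (+); new bracket [-2.75, -2.5]
m = -2.625, g(m) = -3.205078 (−); new bracket [-2.75, -2.625]
m = -2.6875, g(m) = -1.5408 (−); new bracket [-2.75, -2.6875]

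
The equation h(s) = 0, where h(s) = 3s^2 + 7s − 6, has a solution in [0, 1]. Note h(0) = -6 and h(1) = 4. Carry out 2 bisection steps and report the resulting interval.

[0.5, 0.75]

midpoint 0.5: h = -1.75 < 0 → [0.5, 1]
midpoint 0.75: h = 0.9375 > 0 → [0.5, 0.75]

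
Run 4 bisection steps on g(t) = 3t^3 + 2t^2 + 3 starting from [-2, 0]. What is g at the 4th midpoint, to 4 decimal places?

-1.0176

t = -1 gives g = 2, positive; keep [-2, -1]
t = -1.5 gives g = -2.625, negative; keep [-1.5, -1]
t = -1.25 gives g = 0.265625, positive; keep [-1.5, -1.25]
t = -1.375 gives g = -1.0176, negative; keep [-1.375, -1.25]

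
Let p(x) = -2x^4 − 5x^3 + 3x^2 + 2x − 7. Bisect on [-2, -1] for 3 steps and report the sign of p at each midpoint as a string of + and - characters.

m = -1.5, p(m) = 3.5 (+); new bracket [-1.5, -1]
m = -1.25, p(m) = 0.070312 (+); new bracket [-1.25, -1]
m = -1.125, p(m) = -1.537598 (−); new bracket [-1.25, -1.125]

++-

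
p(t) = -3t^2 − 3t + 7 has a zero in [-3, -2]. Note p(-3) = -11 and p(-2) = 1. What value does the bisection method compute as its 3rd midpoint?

-2.125

midpoint -2.5: p = -4.25 < 0 → [-2.5, -2]
midpoint -2.25: p = -1.4375 < 0 → [-2.25, -2]
midpoint -2.125: p = -0.171875 < 0 → [-2.125, -2]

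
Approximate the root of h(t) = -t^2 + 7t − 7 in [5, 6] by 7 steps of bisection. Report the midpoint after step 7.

midpoint 5.5: h = 1.25 > 0 → [5.5, 6]
midpoint 5.75: h = 0.1875 > 0 → [5.75, 6]
midpoint 5.875: h = -0.390625 < 0 → [5.75, 5.875]
midpoint 5.8125: h = -0.0977 < 0 → [5.75, 5.8125]
midpoint 5.78125: h = 0.0459 > 0 → [5.78125, 5.8125]
midpoint 5.796875: h = -0.0256 < 0 → [5.78125, 5.796875]
midpoint 5.7890625: h = 0.0102 > 0 → [5.7890625, 5.796875]

5.7890625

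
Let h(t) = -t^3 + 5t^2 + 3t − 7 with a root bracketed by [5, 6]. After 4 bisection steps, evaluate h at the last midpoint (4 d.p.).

0.1179

h(5.5) = -5.625 < 0, so the root lies in [5, 5.5]
h(5.25) = 1.859375 > 0, so the root lies in [5.25, 5.5]
h(5.375) = -1.708984 < 0, so the root lies in [5.25, 5.375]
h(5.3125) = 0.1179 > 0, so the root lies in [5.3125, 5.375]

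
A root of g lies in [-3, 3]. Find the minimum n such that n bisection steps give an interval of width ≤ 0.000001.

Width after n steps is 6/2^n. Need 2^n ≥ 6/0.000001 = 6000000.
2^22 = 4194304 < 6000000 ≤ 2^23 = 8388608, so n = 23.

23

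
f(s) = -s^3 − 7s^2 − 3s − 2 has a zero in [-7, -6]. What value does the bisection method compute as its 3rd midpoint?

f(-6.5) = -3.625 < 0, so the root lies in [-7, -6.5]
f(-6.75) = 6.859375 > 0, so the root lies in [-6.75, -6.5]
f(-6.625) = 1.416016 > 0, so the root lies in [-6.625, -6.5]

-6.625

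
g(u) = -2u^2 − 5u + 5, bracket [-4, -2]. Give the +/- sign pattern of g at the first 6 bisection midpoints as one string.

+-+---

m = -3, g(m) = 2 (+); new bracket [-4, -3]
m = -3.5, g(m) = -2 (−); new bracket [-3.5, -3]
m = -3.25, g(m) = 0.125 (+); new bracket [-3.5, -3.25]
m = -3.375, g(m) = -0.9062 (−); new bracket [-3.375, -3.25]
m = -3.3125, g(m) = -0.3828 (−); new bracket [-3.3125, -3.25]
m = -3.28125, g(m) = -0.127 (−); new bracket [-3.28125, -3.25]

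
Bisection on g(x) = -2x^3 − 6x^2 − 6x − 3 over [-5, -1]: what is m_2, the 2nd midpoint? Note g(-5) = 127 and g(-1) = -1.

x = -3 gives g = 15, positive; keep [-3, -1]
x = -2 gives g = 1, positive; keep [-2, -1]

-2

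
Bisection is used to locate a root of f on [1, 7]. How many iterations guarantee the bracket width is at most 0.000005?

21

Width after n steps is 6/2^n. Need 2^n ≥ 6/0.000005 = 1200000.
2^20 = 1048576 < 1200000 ≤ 2^21 = 2097152, so n = 21.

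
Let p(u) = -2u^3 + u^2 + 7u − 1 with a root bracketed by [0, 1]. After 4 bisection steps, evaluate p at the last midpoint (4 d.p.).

midpoint 0.5: p = 2.5 > 0 → [0, 0.5]
midpoint 0.25: p = 0.78125 > 0 → [0, 0.25]
midpoint 0.125: p = -0.113281 < 0 → [0.125, 0.25]
midpoint 0.1875: p = 0.3345 > 0 → [0.125, 0.1875]

0.3345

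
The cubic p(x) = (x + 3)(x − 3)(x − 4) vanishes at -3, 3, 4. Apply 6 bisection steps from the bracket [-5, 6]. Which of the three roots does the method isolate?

-3

p(0.5) = 30.625 > 0, so the root lies in [-5, 0.5]
p(-2.25) = 24.609375 > 0, so the root lies in [-5, -2.25]
p(-3.625) = -31.572266 < 0, so the root lies in [-3.625, -2.25]
p(-2.9375) = 2.5745 > 0, so the root lies in [-3.625, -2.9375]
p(-3.28125) = -12.8631 < 0, so the root lies in [-3.28125, -2.9375]
p(-3.109375) = -4.7506 < 0, so the root lies in [-3.109375, -2.9375]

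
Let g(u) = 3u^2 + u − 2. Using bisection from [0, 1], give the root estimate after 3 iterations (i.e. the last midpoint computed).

0.625

u = 0.5 gives g = -0.75, negative; keep [0.5, 1]
u = 0.75 gives g = 0.4375, positive; keep [0.5, 0.75]
u = 0.625 gives g = -0.203125, negative; keep [0.625, 0.75]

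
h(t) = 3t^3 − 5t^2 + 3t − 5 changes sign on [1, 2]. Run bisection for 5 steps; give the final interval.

[1.65625, 1.6875]

midpoint 1.5: h = -1.625 < 0 → [1.5, 2]
midpoint 1.75: h = 1.015625 > 0 → [1.5, 1.75]
midpoint 1.625: h = -0.455078 < 0 → [1.625, 1.75]
midpoint 1.6875: h = 0.2405 > 0 → [1.625, 1.6875]
midpoint 1.65625: h = -0.117 < 0 → [1.65625, 1.6875]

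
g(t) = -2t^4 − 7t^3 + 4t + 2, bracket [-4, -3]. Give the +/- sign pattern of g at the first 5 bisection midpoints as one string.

-+-++

t = -3.5 gives g = -12, negative; keep [-3.5, -3]
t = -3.25 gives g = 6.164062, positive; keep [-3.5, -3.25]
t = -3.375 gives g = -1.88916, negative; keep [-3.375, -3.25]
t = -3.3125 gives g = 2.3801, positive; keep [-3.375, -3.3125]
t = -3.34375 gives g = 0.3079, positive; keep [-3.375, -3.34375]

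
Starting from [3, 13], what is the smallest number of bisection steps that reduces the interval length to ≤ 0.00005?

18

Width after n steps is 10/2^n. Need 2^n ≥ 10/0.00005 = 200000.
2^17 = 131072 < 200000 ≤ 2^18 = 262144, so n = 18.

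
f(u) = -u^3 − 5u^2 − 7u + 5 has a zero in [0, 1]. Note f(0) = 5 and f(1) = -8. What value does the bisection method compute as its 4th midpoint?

f(0.5) = 0.125 > 0, so the root lies in [0.5, 1]
f(0.75) = -3.484375 < 0, so the root lies in [0.5, 0.75]
f(0.625) = -1.572266 < 0, so the root lies in [0.5, 0.625]
f(0.5625) = -0.6975 < 0, so the root lies in [0.5, 0.5625]

0.5625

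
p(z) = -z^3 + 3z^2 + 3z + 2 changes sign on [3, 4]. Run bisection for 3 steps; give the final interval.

[3.875, 4]

z = 3.5 gives p = 6.375, positive; keep [3.5, 4]
z = 3.75 gives p = 2.703125, positive; keep [3.75, 4]
z = 3.875 gives p = 0.486328, positive; keep [3.875, 4]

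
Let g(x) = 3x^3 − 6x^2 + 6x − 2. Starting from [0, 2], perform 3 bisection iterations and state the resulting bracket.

[0.5, 0.75]

midpoint 1: g = 1 > 0 → [0, 1]
midpoint 0.5: g = -0.125 < 0 → [0.5, 1]
midpoint 0.75: g = 0.390625 > 0 → [0.5, 0.75]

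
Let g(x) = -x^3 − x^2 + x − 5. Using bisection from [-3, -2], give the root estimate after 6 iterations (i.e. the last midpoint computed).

midpoint -2.5: g = 1.875 > 0 → [-2.5, -2]
midpoint -2.25: g = -0.921875 < 0 → [-2.5, -2.25]
midpoint -2.375: g = 0.380859 > 0 → [-2.375, -2.25]
midpoint -2.3125: g = -0.2937 < 0 → [-2.375, -2.3125]
midpoint -2.34375: g = 0.0377 > 0 → [-2.34375, -2.3125]
midpoint -2.328125: g = -0.1295 < 0 → [-2.34375, -2.328125]

-2.328125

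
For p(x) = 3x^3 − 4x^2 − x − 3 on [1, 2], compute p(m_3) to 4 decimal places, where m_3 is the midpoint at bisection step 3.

p(1.5) = -3.375 < 0, so the root lies in [1.5, 2]
p(1.75) = -0.921875 < 0, so the root lies in [1.75, 2]
p(1.875) = 0.837891 > 0, so the root lies in [1.75, 1.875]

0.8379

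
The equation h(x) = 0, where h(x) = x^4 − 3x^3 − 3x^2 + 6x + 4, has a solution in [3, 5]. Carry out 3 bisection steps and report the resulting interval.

[3, 3.25]

x = 4 gives h = 44, positive; keep [3, 4]
x = 3.5 gives h = 9.6875, positive; keep [3, 3.5]
x = 3.25 gives h = 0.394531, positive; keep [3, 3.25]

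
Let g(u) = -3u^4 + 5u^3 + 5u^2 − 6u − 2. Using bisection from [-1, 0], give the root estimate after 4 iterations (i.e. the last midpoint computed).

u = -0.5 gives g = 1.4375, positive; keep [-0.5, 0]
u = -0.25 gives g = -0.277344, negative; keep [-0.5, -0.25]
u = -0.375 gives g = 0.630127, positive; keep [-0.375, -0.25]
u = -0.3125 gives g = 0.1821, positive; keep [-0.3125, -0.25]

-0.3125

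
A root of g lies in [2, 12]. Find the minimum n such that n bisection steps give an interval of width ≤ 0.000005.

21

Width after n steps is 10/2^n. Need 2^n ≥ 10/0.000005 = 2000000.
2^20 = 1048576 < 2000000 ≤ 2^21 = 2097152, so n = 21.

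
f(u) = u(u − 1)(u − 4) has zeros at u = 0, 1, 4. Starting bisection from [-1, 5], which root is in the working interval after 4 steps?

midpoint 2: f = -4 < 0 → [2, 5]
midpoint 3.5: f = -4.375 < 0 → [3.5, 5]
midpoint 4.25: f = 3.453125 > 0 → [3.5, 4.25]
midpoint 3.875: f = -1.3926 < 0 → [3.875, 4.25]

4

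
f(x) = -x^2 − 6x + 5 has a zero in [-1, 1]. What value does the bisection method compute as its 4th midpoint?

0.625

midpoint 0: f = 5 > 0 → [0, 1]
midpoint 0.5: f = 1.75 > 0 → [0.5, 1]
midpoint 0.75: f = -0.0625 < 0 → [0.5, 0.75]
midpoint 0.625: f = 0.8594 > 0 → [0.625, 0.75]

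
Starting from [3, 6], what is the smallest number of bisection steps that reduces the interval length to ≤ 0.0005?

13

Width after n steps is 3/2^n. Need 2^n ≥ 3/0.0005 = 6000.
2^12 = 4096 < 6000 ≤ 2^13 = 8192, so n = 13.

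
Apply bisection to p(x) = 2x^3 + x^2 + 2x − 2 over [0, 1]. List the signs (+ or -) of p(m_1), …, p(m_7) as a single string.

-++--++

m = 0.5, p(m) = -0.5 (−); new bracket [0.5, 1]
m = 0.75, p(m) = 0.90625 (+); new bracket [0.5, 0.75]
m = 0.625, p(m) = 0.128906 (+); new bracket [0.5, 0.625]
m = 0.5625, p(m) = -0.2026 (−); new bracket [0.5625, 0.625]
m = 0.59375, p(m) = -0.0413 (−); new bracket [0.59375, 0.625]
m = 0.609375, p(m) = 0.0427 (+); new bracket [0.59375, 0.609375]
m = 0.6015625, p(m) = 0.0004 (+); new bracket [0.59375, 0.6015625]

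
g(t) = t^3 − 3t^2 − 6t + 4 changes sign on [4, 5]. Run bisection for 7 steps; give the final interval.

[4.1953125, 4.203125]

t = 4.5 gives g = 7.375, positive; keep [4, 4.5]
t = 4.25 gives g = 1.078125, positive; keep [4, 4.25]
t = 4.125 gives g = -1.607422, negative; keep [4.125, 4.25]
t = 4.1875 gives g = -0.302, negative; keep [4.1875, 4.25]
t = 4.21875 gives g = 0.3786, positive; keep [4.1875, 4.21875]
t = 4.203125 gives g = 0.036, positive; keep [4.1875, 4.203125]
t = 4.1953125 gives g = -0.1336, negative; keep [4.1953125, 4.203125]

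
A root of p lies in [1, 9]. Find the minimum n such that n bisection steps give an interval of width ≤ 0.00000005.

Width after n steps is 8/2^n. Need 2^n ≥ 8/0.00000005 = 160000000.
2^27 = 134217728 < 160000000 ≤ 2^28 = 268435456, so n = 28.

28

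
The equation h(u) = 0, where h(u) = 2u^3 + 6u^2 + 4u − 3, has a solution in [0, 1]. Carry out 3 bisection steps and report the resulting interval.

midpoint 0.5: h = 0.75 > 0 → [0, 0.5]
midpoint 0.25: h = -1.59375 < 0 → [0.25, 0.5]
midpoint 0.375: h = -0.550781 < 0 → [0.375, 0.5]

[0.375, 0.5]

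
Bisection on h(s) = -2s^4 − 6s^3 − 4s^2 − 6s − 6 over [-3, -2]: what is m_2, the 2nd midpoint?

s = -2.5 gives h = -0.375, negative; keep [-2.5, -2]
s = -2.25 gives h = 4.335938, positive; keep [-2.5, -2.25]

-2.25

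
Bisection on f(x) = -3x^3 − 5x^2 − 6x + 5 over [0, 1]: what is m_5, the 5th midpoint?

x = 0.5 gives f = 0.375, positive; keep [0.5, 1]
x = 0.75 gives f = -3.578125, negative; keep [0.5, 0.75]
x = 0.625 gives f = -1.435547, negative; keep [0.5, 0.625]
x = 0.5625 gives f = -0.491, negative; keep [0.5, 0.5625]
x = 0.53125 gives f = -0.0484, negative; keep [0.5, 0.53125]

0.53125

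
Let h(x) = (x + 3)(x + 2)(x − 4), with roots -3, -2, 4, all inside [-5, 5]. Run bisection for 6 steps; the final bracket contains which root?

4

midpoint 0: h = -24 < 0 → [0, 5]
midpoint 2.5: h = -37.125 < 0 → [2.5, 5]
midpoint 3.75: h = -9.703125 < 0 → [3.75, 5]
midpoint 4.375: h = 17.6309 > 0 → [3.75, 4.375]
midpoint 4.0625: h = 2.676 > 0 → [3.75, 4.0625]
midpoint 3.90625: h = -3.8241 < 0 → [3.90625, 4.0625]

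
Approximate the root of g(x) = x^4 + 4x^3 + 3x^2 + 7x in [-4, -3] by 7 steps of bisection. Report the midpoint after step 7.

m = -3.5, g(m) = -9.1875 (−); new bracket [-4, -3.5]
m = -3.75, g(m) = 2.753906 (+); new bracket [-3.75, -3.5]
m = -3.625, g(m) = -3.816162 (−); new bracket [-3.75, -3.625]
m = -3.6875, g(m) = -0.6887 (−); new bracket [-3.75, -3.6875]
m = -3.71875, g(m) = 0.9922 (+); new bracket [-3.71875, -3.6875]
m = -3.703125, g(m) = 0.1418 (+); new bracket [-3.703125, -3.6875]
m = -3.6953125, g(m) = -0.2759 (−); new bracket [-3.703125, -3.6953125]

-3.6953125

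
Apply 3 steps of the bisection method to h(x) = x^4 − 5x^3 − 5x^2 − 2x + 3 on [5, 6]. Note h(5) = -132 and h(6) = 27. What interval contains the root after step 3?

h(5.5) = -76.0625 < 0, so the root lies in [5.5, 6]
h(5.75) = -31.230469 < 0, so the root lies in [5.75, 6]
h(5.875) = -3.89624 < 0, so the root lies in [5.875, 6]

[5.875, 6]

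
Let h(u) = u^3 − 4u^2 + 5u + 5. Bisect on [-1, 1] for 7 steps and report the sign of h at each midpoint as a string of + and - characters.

h(0) = 5 > 0, so the root lies in [-1, 0]
h(-0.5) = 1.375 > 0, so the root lies in [-1, -0.5]
h(-0.75) = -1.421875 < 0, so the root lies in [-0.75, -0.5]
h(-0.625) = 0.0684 > 0, so the root lies in [-0.75, -0.625]
h(-0.6875) = -0.6531 < 0, so the root lies in [-0.6875, -0.625]
h(-0.65625) = -0.2865 < 0, so the root lies in [-0.65625, -0.625]
h(-0.640625) = -0.1076 < 0, so the root lies in [-0.640625, -0.625]

++-+---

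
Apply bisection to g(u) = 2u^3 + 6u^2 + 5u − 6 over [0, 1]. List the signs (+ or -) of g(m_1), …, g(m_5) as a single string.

-+-++

m = 0.5, g(m) = -1.75 (−); new bracket [0.5, 1]
m = 0.75, g(m) = 1.96875 (+); new bracket [0.5, 0.75]
m = 0.625, g(m) = -0.042969 (−); new bracket [0.625, 0.75]
m = 0.6875, g(m) = 0.9233 (+); new bracket [0.625, 0.6875]
m = 0.65625, g(m) = 0.4305 (+); new bracket [0.625, 0.65625]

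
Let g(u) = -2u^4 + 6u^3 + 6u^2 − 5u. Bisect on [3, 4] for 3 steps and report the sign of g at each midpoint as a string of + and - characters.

midpoint 3.5: g = 13.125 > 0 → [3.5, 4]
midpoint 3.75: g = -13.476562 < 0 → [3.5, 3.75]
midpoint 3.625: g = 1.175293 > 0 → [3.625, 3.75]

+-+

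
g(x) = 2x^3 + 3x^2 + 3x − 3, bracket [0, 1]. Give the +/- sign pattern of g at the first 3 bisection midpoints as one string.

-++

g(0.5) = -0.5 < 0, so the root lies in [0.5, 1]
g(0.75) = 1.78125 > 0, so the root lies in [0.5, 0.75]
g(0.625) = 0.535156 > 0, so the root lies in [0.5, 0.625]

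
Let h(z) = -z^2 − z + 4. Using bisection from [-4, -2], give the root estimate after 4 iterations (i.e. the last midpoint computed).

-2.625

z = -3 gives h = -2, negative; keep [-3, -2]
z = -2.5 gives h = 0.25, positive; keep [-3, -2.5]
z = -2.75 gives h = -0.8125, negative; keep [-2.75, -2.5]
z = -2.625 gives h = -0.2656, negative; keep [-2.625, -2.5]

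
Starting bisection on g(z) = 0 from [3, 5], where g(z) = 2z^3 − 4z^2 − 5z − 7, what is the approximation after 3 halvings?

3.25

g(4) = 37 > 0, so the root lies in [3, 4]
g(3.5) = 12.25 > 0, so the root lies in [3, 3.5]
g(3.25) = 3.15625 > 0, so the root lies in [3, 3.25]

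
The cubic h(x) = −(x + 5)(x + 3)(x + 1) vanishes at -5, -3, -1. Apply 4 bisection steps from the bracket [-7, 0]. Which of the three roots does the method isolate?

-5

m = -3.5, h(m) = -1.875 (−); new bracket [-7, -3.5]
m = -5.25, h(m) = 2.390625 (+); new bracket [-5.25, -3.5]
m = -4.375, h(m) = -2.900391 (−); new bracket [-5.25, -4.375]
m = -4.8125, h(m) = -1.2957 (−); new bracket [-5.25, -4.8125]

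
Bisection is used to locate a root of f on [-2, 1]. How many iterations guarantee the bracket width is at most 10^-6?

Width after n steps is 3/2^n. Need 2^n ≥ 3/10^-6 = 3000000.
2^21 = 2097152 < 3000000 ≤ 2^22 = 4194304, so n = 22.

22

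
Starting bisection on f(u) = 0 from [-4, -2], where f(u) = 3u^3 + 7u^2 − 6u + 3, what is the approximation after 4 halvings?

midpoint -3: f = 3 > 0 → [-4, -3]
midpoint -3.5: f = -18.875 < 0 → [-3.5, -3]
midpoint -3.25: f = -6.546875 < 0 → [-3.25, -3]
midpoint -3.125: f = -1.4434 < 0 → [-3.125, -3]

-3.125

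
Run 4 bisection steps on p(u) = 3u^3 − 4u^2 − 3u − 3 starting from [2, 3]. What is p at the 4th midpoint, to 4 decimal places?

0.1179

m = 2.5, p(m) = 11.375 (+); new bracket [2, 2.5]
m = 2.25, p(m) = 4.171875 (+); new bracket [2, 2.25]
m = 2.125, p(m) = 1.349609 (+); new bracket [2, 2.125]
m = 2.0625, p(m) = 0.1179 (+); new bracket [2, 2.0625]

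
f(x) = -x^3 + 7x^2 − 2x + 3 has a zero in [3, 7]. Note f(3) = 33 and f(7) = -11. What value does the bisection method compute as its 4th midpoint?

6.75

x = 5 gives f = 43, positive; keep [5, 7]
x = 6 gives f = 27, positive; keep [6, 7]
x = 6.5 gives f = 11.125, positive; keep [6.5, 7]
x = 6.75 gives f = 0.8906, positive; keep [6.75, 7]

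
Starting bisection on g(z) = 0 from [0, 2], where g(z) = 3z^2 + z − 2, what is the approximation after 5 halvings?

m = 1, g(m) = 2 (+); new bracket [0, 1]
m = 0.5, g(m) = -0.75 (−); new bracket [0.5, 1]
m = 0.75, g(m) = 0.4375 (+); new bracket [0.5, 0.75]
m = 0.625, g(m) = -0.2031 (−); new bracket [0.625, 0.75]
m = 0.6875, g(m) = 0.1055 (+); new bracket [0.625, 0.6875]

0.6875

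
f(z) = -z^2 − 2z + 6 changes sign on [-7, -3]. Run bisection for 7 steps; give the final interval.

midpoint -5: f = -9 < 0 → [-5, -3]
midpoint -4: f = -2 < 0 → [-4, -3]
midpoint -3.5: f = 0.75 > 0 → [-4, -3.5]
midpoint -3.75: f = -0.5625 < 0 → [-3.75, -3.5]
midpoint -3.625: f = 0.1094 > 0 → [-3.75, -3.625]
midpoint -3.6875: f = -0.2227 < 0 → [-3.6875, -3.625]
midpoint -3.65625: f = -0.0557 < 0 → [-3.65625, -3.625]

[-3.65625, -3.625]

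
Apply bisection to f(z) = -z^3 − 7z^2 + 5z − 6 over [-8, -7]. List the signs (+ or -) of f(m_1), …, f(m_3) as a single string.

-+-

midpoint -7.5: f = -15.375 < 0 → [-8, -7.5]
midpoint -7.75: f = 0.296875 > 0 → [-7.75, -7.5]
midpoint -7.625: f = -7.787109 < 0 → [-7.75, -7.625]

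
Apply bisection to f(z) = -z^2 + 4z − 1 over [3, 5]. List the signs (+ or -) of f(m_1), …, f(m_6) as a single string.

m = 4, f(m) = -1 (−); new bracket [3, 4]
m = 3.5, f(m) = 0.75 (+); new bracket [3.5, 4]
m = 3.75, f(m) = -0.0625 (−); new bracket [3.5, 3.75]
m = 3.625, f(m) = 0.3594 (+); new bracket [3.625, 3.75]
m = 3.6875, f(m) = 0.1523 (+); new bracket [3.6875, 3.75]
m = 3.71875, f(m) = 0.0459 (+); new bracket [3.71875, 3.75]

-+-+++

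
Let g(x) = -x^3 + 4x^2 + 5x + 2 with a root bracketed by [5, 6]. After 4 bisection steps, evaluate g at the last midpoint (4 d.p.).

0.0818

m = 5.5, g(m) = -15.875 (−); new bracket [5, 5.5]
m = 5.25, g(m) = -6.203125 (−); new bracket [5, 5.25]
m = 5.125, g(m) = -1.923828 (−); new bracket [5, 5.125]
m = 5.0625, g(m) = 0.0818 (+); new bracket [5.0625, 5.125]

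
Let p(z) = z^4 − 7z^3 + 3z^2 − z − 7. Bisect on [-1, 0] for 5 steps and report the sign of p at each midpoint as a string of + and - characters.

midpoint -0.5: p = -4.8125 < 0 → [-1, -0.5]
midpoint -0.75: p = -1.292969 < 0 → [-1, -0.75]
midpoint -0.875: p = 1.44751 > 0 → [-0.875, -0.75]
midpoint -0.8125: p = -0.0166 < 0 → [-0.875, -0.8125]
midpoint -0.84375: p = 0.6911 > 0 → [-0.84375, -0.8125]

--+-+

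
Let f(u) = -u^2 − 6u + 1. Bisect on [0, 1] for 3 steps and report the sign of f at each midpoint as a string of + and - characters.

--+

m = 0.5, f(m) = -2.25 (−); new bracket [0, 0.5]
m = 0.25, f(m) = -0.5625 (−); new bracket [0, 0.25]
m = 0.125, f(m) = 0.234375 (+); new bracket [0.125, 0.25]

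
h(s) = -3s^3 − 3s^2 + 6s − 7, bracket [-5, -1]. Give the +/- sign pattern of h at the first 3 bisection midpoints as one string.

+-+

s = -3 gives h = 29, positive; keep [-3, -1]
s = -2 gives h = -7, negative; keep [-3, -2]
s = -2.5 gives h = 6.125, positive; keep [-2.5, -2]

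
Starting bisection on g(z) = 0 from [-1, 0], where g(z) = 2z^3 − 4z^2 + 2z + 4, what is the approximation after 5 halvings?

g(-0.5) = 1.75 > 0, so the root lies in [-1, -0.5]
g(-0.75) = -0.59375 < 0, so the root lies in [-0.75, -0.5]
g(-0.625) = 0.699219 > 0, so the root lies in [-0.75, -0.625]
g(-0.6875) = 0.0845 > 0, so the root lies in [-0.75, -0.6875]
g(-0.71875) = -0.2465 < 0, so the root lies in [-0.71875, -0.6875]

-0.71875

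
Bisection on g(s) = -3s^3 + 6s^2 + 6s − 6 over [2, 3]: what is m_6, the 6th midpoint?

2.484375

midpoint 2.5: g = -0.375 < 0 → [2, 2.5]
midpoint 2.25: g = 3.703125 > 0 → [2.25, 2.5]
midpoint 2.375: g = 1.904297 > 0 → [2.375, 2.5]
midpoint 2.4375: g = 0.8269 > 0 → [2.4375, 2.5]
midpoint 2.46875: g = 0.2418 > 0 → [2.46875, 2.5]
midpoint 2.484375: g = -0.0626 < 0 → [2.46875, 2.484375]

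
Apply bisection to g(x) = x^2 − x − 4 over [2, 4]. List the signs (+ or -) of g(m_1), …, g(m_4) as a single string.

+-++

x = 3 gives g = 2, positive; keep [2, 3]
x = 2.5 gives g = -0.25, negative; keep [2.5, 3]
x = 2.75 gives g = 0.8125, positive; keep [2.5, 2.75]
x = 2.625 gives g = 0.2656, positive; keep [2.5, 2.625]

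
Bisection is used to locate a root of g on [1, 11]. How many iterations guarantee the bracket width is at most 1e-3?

Width after n steps is 10/2^n. Need 2^n ≥ 10/1e-3 = 10000.
2^13 = 8192 < 10000 ≤ 2^14 = 16384, so n = 14.

14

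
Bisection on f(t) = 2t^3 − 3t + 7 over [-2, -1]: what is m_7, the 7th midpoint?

-1.8359375

midpoint -1.5: f = 4.75 > 0 → [-2, -1.5]
midpoint -1.75: f = 1.53125 > 0 → [-2, -1.75]
midpoint -1.875: f = -0.558594 < 0 → [-1.875, -1.75]
midpoint -1.8125: f = 0.5288 > 0 → [-1.875, -1.8125]
midpoint -1.84375: f = -0.0041 < 0 → [-1.84375, -1.8125]
midpoint -1.828125: f = 0.265 > 0 → [-1.84375, -1.828125]
midpoint -1.8359375: f = 0.1311 > 0 → [-1.84375, -1.8359375]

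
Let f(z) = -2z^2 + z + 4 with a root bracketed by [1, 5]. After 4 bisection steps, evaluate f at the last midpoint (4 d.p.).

-0.3750

f(3) = -11 < 0, so the root lies in [1, 3]
f(2) = -2 < 0, so the root lies in [1, 2]
f(1.5) = 1 > 0, so the root lies in [1.5, 2]
f(1.75) = -0.375 < 0, so the root lies in [1.5, 1.75]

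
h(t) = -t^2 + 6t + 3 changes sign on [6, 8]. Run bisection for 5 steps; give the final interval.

[6.4375, 6.5]

midpoint 7: h = -4 < 0 → [6, 7]
midpoint 6.5: h = -0.25 < 0 → [6, 6.5]
midpoint 6.25: h = 1.4375 > 0 → [6.25, 6.5]
midpoint 6.375: h = 0.6094 > 0 → [6.375, 6.5]
midpoint 6.4375: h = 0.1836 > 0 → [6.4375, 6.5]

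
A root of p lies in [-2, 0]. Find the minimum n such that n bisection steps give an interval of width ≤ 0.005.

9

Width after n steps is 2/2^n. Need 2^n ≥ 2/0.005 = 400.
2^8 = 256 < 400 ≤ 2^9 = 512, so n = 9.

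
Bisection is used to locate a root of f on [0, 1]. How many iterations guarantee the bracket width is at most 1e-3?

Width after n steps is 1/2^n. Need 2^n ≥ 1/1e-3 = 1000.
2^9 = 512 < 1000 ≤ 2^10 = 1024, so n = 10.

10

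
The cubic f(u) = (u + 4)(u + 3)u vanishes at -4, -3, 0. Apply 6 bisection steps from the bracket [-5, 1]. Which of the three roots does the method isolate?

midpoint -2: f = -4 < 0 → [-2, 1]
midpoint -0.5: f = -4.375 < 0 → [-0.5, 1]
midpoint 0.25: f = 3.453125 > 0 → [-0.5, 0.25]
midpoint -0.125: f = -1.3926 < 0 → [-0.125, 0.25]
midpoint 0.0625: f = 0.7776 > 0 → [-0.125, 0.0625]
midpoint -0.03125: f = -0.3682 < 0 → [-0.03125, 0.0625]

0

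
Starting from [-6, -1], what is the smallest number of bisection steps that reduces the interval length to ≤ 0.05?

Width after n steps is 5/2^n. Need 2^n ≥ 5/0.05 = 100.
2^6 = 64 < 100 ≤ 2^7 = 128, so n = 7.

7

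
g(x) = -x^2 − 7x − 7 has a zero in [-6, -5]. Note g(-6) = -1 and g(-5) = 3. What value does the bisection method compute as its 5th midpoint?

-5.78125

m = -5.5, g(m) = 1.25 (+); new bracket [-6, -5.5]
m = -5.75, g(m) = 0.1875 (+); new bracket [-6, -5.75]
m = -5.875, g(m) = -0.390625 (−); new bracket [-5.875, -5.75]
m = -5.8125, g(m) = -0.0977 (−); new bracket [-5.8125, -5.75]
m = -5.78125, g(m) = 0.0459 (+); new bracket [-5.8125, -5.78125]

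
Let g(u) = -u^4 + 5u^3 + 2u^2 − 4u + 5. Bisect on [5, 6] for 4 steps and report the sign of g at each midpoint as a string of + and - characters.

-+--

g(5.5) = -39.6875 < 0, so the root lies in [5, 5.5]
g(5.25) = 2.949219 > 0, so the root lies in [5.25, 5.5]
g(5.375) = -16.951416 < 0, so the root lies in [5.25, 5.375]
g(5.3125) = -6.6587 < 0, so the root lies in [5.25, 5.3125]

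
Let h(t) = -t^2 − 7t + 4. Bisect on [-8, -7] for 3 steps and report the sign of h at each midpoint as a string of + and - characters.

+--

midpoint -7.5: h = 0.25 > 0 → [-8, -7.5]
midpoint -7.75: h = -1.8125 < 0 → [-7.75, -7.5]
midpoint -7.625: h = -0.765625 < 0 → [-7.625, -7.5]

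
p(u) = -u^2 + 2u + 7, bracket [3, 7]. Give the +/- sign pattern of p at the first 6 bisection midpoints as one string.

--++-+

u = 5 gives p = -8, negative; keep [3, 5]
u = 4 gives p = -1, negative; keep [3, 4]
u = 3.5 gives p = 1.75, positive; keep [3.5, 4]
u = 3.75 gives p = 0.4375, positive; keep [3.75, 4]
u = 3.875 gives p = -0.2656, negative; keep [3.75, 3.875]
u = 3.8125 gives p = 0.0898, positive; keep [3.8125, 3.875]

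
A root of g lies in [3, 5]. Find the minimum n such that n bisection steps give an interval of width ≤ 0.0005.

12

Width after n steps is 2/2^n. Need 2^n ≥ 2/0.0005 = 4000.
2^11 = 2048 < 4000 ≤ 2^12 = 4096, so n = 12.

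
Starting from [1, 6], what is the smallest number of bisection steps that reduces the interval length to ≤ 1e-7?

26

Width after n steps is 5/2^n. Need 2^n ≥ 5/1e-7 = 50000000.
2^25 = 33554432 < 50000000 ≤ 2^26 = 67108864, so n = 26.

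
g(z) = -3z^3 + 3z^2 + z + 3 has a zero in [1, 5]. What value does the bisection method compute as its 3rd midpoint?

1.5

m = 3, g(m) = -48 (−); new bracket [1, 3]
m = 2, g(m) = -7 (−); new bracket [1, 2]
m = 1.5, g(m) = 1.125 (+); new bracket [1.5, 2]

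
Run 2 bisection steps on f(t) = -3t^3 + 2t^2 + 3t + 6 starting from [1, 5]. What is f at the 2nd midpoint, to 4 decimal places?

t = 3 gives f = -48, negative; keep [1, 3]
t = 2 gives f = -4, negative; keep [1, 2]

-4.0000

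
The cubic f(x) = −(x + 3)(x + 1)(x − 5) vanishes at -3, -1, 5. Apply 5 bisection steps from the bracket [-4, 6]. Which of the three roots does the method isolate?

5

f(1) = 32 > 0, so the root lies in [1, 6]
f(3.5) = 43.875 > 0, so the root lies in [3.5, 6]
f(4.75) = 11.140625 > 0, so the root lies in [4.75, 6]
f(5.375) = -20.0215 < 0, so the root lies in [4.75, 5.375]
f(5.0625) = -3.0549 < 0, so the root lies in [4.75, 5.0625]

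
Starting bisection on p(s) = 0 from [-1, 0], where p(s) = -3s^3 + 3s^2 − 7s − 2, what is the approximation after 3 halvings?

-0.375

p(-0.5) = 2.625 > 0, so the root lies in [-0.5, 0]
p(-0.25) = -0.015625 < 0, so the root lies in [-0.5, -0.25]
p(-0.375) = 1.205078 > 0, so the root lies in [-0.375, -0.25]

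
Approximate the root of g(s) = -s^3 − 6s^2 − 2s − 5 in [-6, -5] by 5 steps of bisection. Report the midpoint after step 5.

m = -5.5, g(m) = -9.125 (−); new bracket [-6, -5.5]
m = -5.75, g(m) = -1.765625 (−); new bracket [-6, -5.75]
m = -5.875, g(m) = 2.435547 (+); new bracket [-5.875, -5.75]
m = -5.8125, g(m) = 0.2903 (+); new bracket [-5.8125, -5.75]
m = -5.78125, g(m) = -0.7487 (−); new bracket [-5.8125, -5.78125]

-5.78125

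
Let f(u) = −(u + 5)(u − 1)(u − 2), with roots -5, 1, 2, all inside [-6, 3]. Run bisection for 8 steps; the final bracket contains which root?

u = -1.5 gives f = -30.625, negative; keep [-6, -1.5]
u = -3.75 gives f = -34.140625, negative; keep [-6, -3.75]
u = -4.875 gives f = -5.048828, negative; keep [-6, -4.875]
u = -5.4375 gives f = 20.947, positive; keep [-5.4375, -4.875]
u = -5.15625 gives f = 6.8837, positive; keep [-5.15625, -4.875]
u = -5.015625 gives f = 0.6594, positive; keep [-5.015625, -4.875]
u = -4.9453125 gives f = -2.2582, negative; keep [-5.015625, -4.9453125]
u = -4.98046875 gives f = -0.8154, negative; keep [-5.015625, -4.98046875]

-5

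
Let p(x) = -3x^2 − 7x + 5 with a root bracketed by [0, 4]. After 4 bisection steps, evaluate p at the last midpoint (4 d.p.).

-1.9375

midpoint 2: p = -21 < 0 → [0, 2]
midpoint 1: p = -5 < 0 → [0, 1]
midpoint 0.5: p = 0.75 > 0 → [0.5, 1]
midpoint 0.75: p = -1.9375 < 0 → [0.5, 0.75]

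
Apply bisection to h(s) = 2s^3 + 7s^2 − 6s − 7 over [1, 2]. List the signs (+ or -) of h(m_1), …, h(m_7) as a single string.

++---+-

h(1.5) = 6.5 > 0, so the root lies in [1, 1.5]
h(1.25) = 0.34375 > 0, so the root lies in [1, 1.25]
h(1.125) = -2.042969 < 0, so the root lies in [1.125, 1.25]
h(1.1875) = -0.9048 < 0, so the root lies in [1.1875, 1.25]
h(1.21875) = -0.2945 < 0, so the root lies in [1.21875, 1.25]
h(1.234375) = 0.0211 > 0, so the root lies in [1.21875, 1.234375]
h(1.2265625) = -0.1376 < 0, so the root lies in [1.2265625, 1.234375]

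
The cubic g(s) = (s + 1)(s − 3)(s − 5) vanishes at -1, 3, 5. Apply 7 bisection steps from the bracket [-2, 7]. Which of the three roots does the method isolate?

g(2.5) = 4.375 > 0, so the root lies in [-2, 2.5]
g(0.25) = 16.328125 > 0, so the root lies in [-2, 0.25]
g(-0.875) = 2.845703 > 0, so the root lies in [-2, -0.875]
g(-1.4375) = -12.4978 < 0, so the root lies in [-1.4375, -0.875]
g(-1.15625) = -3.998 < 0, so the root lies in [-1.15625, -0.875]
g(-1.015625) = -0.3774 < 0, so the root lies in [-1.015625, -0.875]
g(-0.9453125) = 1.2828 > 0, so the root lies in [-1.015625, -0.9453125]

-1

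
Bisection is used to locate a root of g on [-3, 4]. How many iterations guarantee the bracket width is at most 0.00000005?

28

Width after n steps is 7/2^n. Need 2^n ≥ 7/0.00000005 = 140000000.
2^27 = 134217728 < 140000000 ≤ 2^28 = 268435456, so n = 28.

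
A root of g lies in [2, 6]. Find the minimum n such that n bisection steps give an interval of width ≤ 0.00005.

Width after n steps is 4/2^n. Need 2^n ≥ 4/0.00005 = 80000.
2^16 = 65536 < 80000 ≤ 2^17 = 131072, so n = 17.

17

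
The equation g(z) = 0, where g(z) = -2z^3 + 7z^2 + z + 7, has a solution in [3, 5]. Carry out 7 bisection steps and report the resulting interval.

midpoint 4: g = -5 < 0 → [3, 4]
midpoint 3.5: g = 10.5 > 0 → [3.5, 4]
midpoint 3.75: g = 3.71875 > 0 → [3.75, 4]
midpoint 3.875: g = -0.3867 < 0 → [3.75, 3.875]
midpoint 3.8125: g = 1.728 > 0 → [3.8125, 3.875]
midpoint 3.84375: g = 0.6863 > 0 → [3.84375, 3.875]
midpoint 3.859375: g = 0.1538 > 0 → [3.859375, 3.875]

[3.859375, 3.875]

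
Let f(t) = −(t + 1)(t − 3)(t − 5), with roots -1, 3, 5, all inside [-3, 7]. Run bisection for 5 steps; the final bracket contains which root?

-1

f(2) = -9 < 0, so the root lies in [-3, 2]
f(-0.5) = -9.625 < 0, so the root lies in [-3, -0.5]
f(-1.75) = 24.046875 > 0, so the root lies in [-1.75, -0.5]
f(-1.125) = 3.1582 > 0, so the root lies in [-1.125, -0.5]
f(-0.8125) = -4.155 < 0, so the root lies in [-1.125, -0.8125]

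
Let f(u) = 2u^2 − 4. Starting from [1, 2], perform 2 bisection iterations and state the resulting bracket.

[1.25, 1.5]

f(1.5) = 0.5 > 0, so the root lies in [1, 1.5]
f(1.25) = -0.875 < 0, so the root lies in [1.25, 1.5]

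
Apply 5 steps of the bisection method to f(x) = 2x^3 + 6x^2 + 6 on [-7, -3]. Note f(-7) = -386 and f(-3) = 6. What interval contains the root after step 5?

midpoint -5: f = -94 < 0 → [-5, -3]
midpoint -4: f = -26 < 0 → [-4, -3]
midpoint -3.5: f = -6.25 < 0 → [-3.5, -3]
midpoint -3.25: f = 0.7188 > 0 → [-3.5, -3.25]
midpoint -3.375: f = -2.543 < 0 → [-3.375, -3.25]

[-3.375, -3.25]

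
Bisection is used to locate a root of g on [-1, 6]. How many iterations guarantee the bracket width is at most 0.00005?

18

Width after n steps is 7/2^n. Need 2^n ≥ 7/0.00005 = 140000.
2^17 = 131072 < 140000 ≤ 2^18 = 262144, so n = 18.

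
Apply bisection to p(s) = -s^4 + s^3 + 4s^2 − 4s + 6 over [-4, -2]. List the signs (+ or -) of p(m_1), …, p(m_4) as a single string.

---+

p(-3) = -54 < 0, so the root lies in [-3, -2]
p(-2.5) = -13.6875 < 0, so the root lies in [-2.5, -2]
p(-2.25) = -1.769531 < 0, so the root lies in [-2.25, -2]
p(-2.125) = 2.5759 > 0, so the root lies in [-2.25, -2.125]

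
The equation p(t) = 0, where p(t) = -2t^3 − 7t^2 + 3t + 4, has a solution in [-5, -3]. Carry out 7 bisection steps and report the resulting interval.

t = -4 gives p = 8, positive; keep [-4, -3]
t = -3.5 gives p = -6.5, negative; keep [-4, -3.5]
t = -3.75 gives p = -0.21875, negative; keep [-4, -3.75]
t = -3.875 gives p = 3.6367, positive; keep [-3.875, -3.75]
t = -3.8125 gives p = 1.647, positive; keep [-3.8125, -3.75]
t = -3.78125 gives p = 0.6988, positive; keep [-3.78125, -3.75]
t = -3.765625 gives p = 0.2362, positive; keep [-3.765625, -3.75]

[-3.765625, -3.75]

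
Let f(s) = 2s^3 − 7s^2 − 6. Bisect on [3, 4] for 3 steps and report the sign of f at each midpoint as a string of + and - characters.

-+-

s = 3.5 gives f = -6, negative; keep [3.5, 4]
s = 3.75 gives f = 1.03125, positive; keep [3.5, 3.75]
s = 3.625 gives f = -2.714844, negative; keep [3.625, 3.75]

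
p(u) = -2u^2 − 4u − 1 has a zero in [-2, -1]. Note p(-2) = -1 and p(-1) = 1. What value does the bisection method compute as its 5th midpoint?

-1.71875

u = -1.5 gives p = 0.5, positive; keep [-2, -1.5]
u = -1.75 gives p = -0.125, negative; keep [-1.75, -1.5]
u = -1.625 gives p = 0.21875, positive; keep [-1.75, -1.625]
u = -1.6875 gives p = 0.0547, positive; keep [-1.75, -1.6875]
u = -1.71875 gives p = -0.0332, negative; keep [-1.71875, -1.6875]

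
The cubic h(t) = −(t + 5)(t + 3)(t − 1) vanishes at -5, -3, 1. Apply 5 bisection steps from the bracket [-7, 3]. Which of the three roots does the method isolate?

m = -2, h(m) = 9 (+); new bracket [-2, 3]
m = 0.5, h(m) = 9.625 (+); new bracket [0.5, 3]
m = 1.75, h(m) = -24.046875 (−); new bracket [0.5, 1.75]
m = 1.125, h(m) = -3.1582 (−); new bracket [0.5, 1.125]
m = 0.8125, h(m) = 4.155 (+); new bracket [0.8125, 1.125]

1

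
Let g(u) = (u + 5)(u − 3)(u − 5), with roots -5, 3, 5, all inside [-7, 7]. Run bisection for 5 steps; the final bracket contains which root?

-5

midpoint 0: g = 75 > 0 → [-7, 0]
midpoint -3.5: g = 82.875 > 0 → [-7, -3.5]
midpoint -5.25: g = -21.140625 < 0 → [-5.25, -3.5]
midpoint -4.375: g = 43.2129 > 0 → [-5.25, -4.375]
midpoint -4.8125: g = 14.3738 > 0 → [-5.25, -4.8125]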